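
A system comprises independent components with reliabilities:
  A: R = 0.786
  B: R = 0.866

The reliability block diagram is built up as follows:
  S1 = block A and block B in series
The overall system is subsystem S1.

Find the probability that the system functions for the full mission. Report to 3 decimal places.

Series (A and B): 0.78600 × 0.86600 = 0.681

0.681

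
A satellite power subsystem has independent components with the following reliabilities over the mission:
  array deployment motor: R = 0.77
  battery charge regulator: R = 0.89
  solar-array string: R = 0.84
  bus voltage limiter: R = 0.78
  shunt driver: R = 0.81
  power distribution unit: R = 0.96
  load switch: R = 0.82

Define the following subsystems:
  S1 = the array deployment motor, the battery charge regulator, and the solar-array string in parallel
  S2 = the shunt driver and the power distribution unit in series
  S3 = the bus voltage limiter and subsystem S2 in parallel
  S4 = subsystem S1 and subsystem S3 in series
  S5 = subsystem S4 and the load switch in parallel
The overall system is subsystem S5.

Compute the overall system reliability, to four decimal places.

0.9905

Parallel (array deployment motor, battery charge regulator, and solar-array string): 1 − (1 − 0.770000)(1 − 0.890000)(1 − 0.840000) = 0.995952
Series (shunt driver and power distribution unit): 0.810000 × 0.960000 = 0.777600
Parallel (bus voltage limiter and [0.777600]): 1 − (1 − 0.780000)(1 − 0.777600) = 0.951072
Series ([0.995952] and [0.951072]): 0.995952 × 0.951072 = 0.947222
Parallel ([0.947222] and load switch): 1 − (1 − 0.947222)(1 − 0.820000) = 0.9905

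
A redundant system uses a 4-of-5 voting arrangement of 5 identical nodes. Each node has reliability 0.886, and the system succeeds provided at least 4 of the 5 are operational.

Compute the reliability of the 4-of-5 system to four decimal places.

0.8972

R = Σ_{i=4}^{5} C(5,i) p^i (1−p)^{5−i} with p = 0.886
C(5,4)·0.886^4·0.114^1 = 0.351245
C(5,5)·0.886^5·0.114^0 = 0.545970
Sum = 0.8972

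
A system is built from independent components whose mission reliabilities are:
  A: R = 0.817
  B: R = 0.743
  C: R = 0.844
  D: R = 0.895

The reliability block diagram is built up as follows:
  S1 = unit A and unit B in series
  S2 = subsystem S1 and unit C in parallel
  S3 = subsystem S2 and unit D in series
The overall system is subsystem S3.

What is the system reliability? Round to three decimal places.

0.840

Series (A and B): 0.81700 × 0.74300 = 0.60703
Parallel ([0.60703] and C): 1 − (1 − 0.60703)(1 − 0.84400) = 0.93870
Series ([0.93870] and D): 0.93870 × 0.89500 = 0.840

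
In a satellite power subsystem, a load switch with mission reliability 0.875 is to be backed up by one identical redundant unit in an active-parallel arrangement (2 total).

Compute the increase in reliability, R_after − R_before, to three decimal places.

0.109

R_before = 0.875
R_after = 1 − (1 − 0.875)^2 = 0.984
ΔR = 0.984 − 0.875 = 0.109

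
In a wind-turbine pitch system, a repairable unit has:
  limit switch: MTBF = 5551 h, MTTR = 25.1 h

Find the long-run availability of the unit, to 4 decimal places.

A(limit switch) = MTBF/(MTBF+MTTR) = 5551/(5551+25.1) = 0.9955

0.9955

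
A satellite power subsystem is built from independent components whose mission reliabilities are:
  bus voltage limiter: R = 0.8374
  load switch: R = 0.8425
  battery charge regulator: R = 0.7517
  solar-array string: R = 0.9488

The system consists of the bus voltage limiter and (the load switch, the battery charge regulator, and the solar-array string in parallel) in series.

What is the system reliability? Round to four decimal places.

0.8357

Parallel (load switch, battery charge regulator, and solar-array string): 1 − (1 − 0.842500)(1 − 0.751700)(1 − 0.948800) = 0.997998
Series (bus voltage limiter and [0.997998]): 0.837400 × 0.997998 = 0.8357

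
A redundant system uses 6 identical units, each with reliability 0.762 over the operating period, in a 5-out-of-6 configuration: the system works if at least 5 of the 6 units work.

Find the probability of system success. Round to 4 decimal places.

R = Σ_{i=5}^{6} C(6,i) p^i (1−p)^{6−i} with p = 0.762
C(6,5)·0.762^5·0.238^1 = 0.366862
C(6,6)·0.762^6·0.238^0 = 0.195763
Sum = 0.5626

0.5626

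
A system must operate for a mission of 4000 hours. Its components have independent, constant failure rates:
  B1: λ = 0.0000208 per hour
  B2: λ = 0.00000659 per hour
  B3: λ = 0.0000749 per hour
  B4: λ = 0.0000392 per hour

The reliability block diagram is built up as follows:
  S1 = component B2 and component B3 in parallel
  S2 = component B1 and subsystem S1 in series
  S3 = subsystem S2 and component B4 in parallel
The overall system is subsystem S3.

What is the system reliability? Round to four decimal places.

0.9875

R(B1) = exp(−0.0000208 × 4000) = 0.920167
R(B2) = exp(−0.00000659 × 4000) = 0.973984
R(B3) = exp(−0.0000749 × 4000) = 0.741115
R(B4) = exp(−0.0000392 × 4000) = 0.854875
Parallel (B2 and B3): 1 − (1 − 0.973984)(1 − 0.741115) = 0.993265
Series (B1 and [0.993265]): 0.920167 × 0.993265 = 0.913970
Parallel ([0.913970] and B4): 1 − (1 − 0.913970)(1 − 0.854875) = 0.9875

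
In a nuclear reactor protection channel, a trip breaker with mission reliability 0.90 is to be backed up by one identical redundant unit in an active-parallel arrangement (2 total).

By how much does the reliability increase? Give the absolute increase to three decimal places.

R_before = 0.90
R_after = 1 − (1 − 0.90)^2 = 0.990
ΔR = 0.990 − 0.90 = 0.090

0.090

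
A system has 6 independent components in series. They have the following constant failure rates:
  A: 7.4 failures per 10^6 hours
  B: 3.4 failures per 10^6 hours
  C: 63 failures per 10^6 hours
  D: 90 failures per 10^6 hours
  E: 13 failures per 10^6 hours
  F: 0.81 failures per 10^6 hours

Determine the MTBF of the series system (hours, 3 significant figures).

Series of exponential components: λ_sys = Σ λ_i
λ_sys = 0.0000074 + 0.0000034 + 0.000063 + 0.000090 + 0.000013 + 0.00000081 = 1.7761e-04 /h
MTBF = 1 / λ_sys = 5630 h

5630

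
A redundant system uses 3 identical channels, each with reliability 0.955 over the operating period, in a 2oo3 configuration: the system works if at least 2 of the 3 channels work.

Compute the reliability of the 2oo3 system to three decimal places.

R = Σ_{i=2}^{3} C(3,i) p^i (1−p)^{3−i} with p = 0.955
C(3,2)·0.955^2·0.045^1 = 0.12312
C(3,3)·0.955^3·0.045^0 = 0.87098
Sum = 0.994

0.994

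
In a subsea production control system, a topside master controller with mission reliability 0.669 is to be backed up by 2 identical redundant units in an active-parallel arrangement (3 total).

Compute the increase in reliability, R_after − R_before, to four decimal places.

0.2947

R_before = 0.669
R_after = 1 − (1 − 0.669)^3 = 0.9637
ΔR = 0.9637 − 0.669 = 0.2947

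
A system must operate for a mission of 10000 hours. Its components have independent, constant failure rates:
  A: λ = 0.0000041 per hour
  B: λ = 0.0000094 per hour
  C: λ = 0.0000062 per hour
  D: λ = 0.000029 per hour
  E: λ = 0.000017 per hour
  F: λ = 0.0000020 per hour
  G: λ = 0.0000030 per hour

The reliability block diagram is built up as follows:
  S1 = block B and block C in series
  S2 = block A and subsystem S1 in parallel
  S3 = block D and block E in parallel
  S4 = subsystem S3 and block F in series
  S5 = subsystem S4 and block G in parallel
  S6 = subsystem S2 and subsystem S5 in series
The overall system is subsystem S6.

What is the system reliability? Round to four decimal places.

R(A) = exp(−0.0000041 × 10000) = 0.959829
R(B) = exp(−0.0000094 × 10000) = 0.910283
R(C) = exp(−0.0000062 × 10000) = 0.939883
R(D) = exp(−0.000029 × 10000) = 0.748264
R(E) = exp(−0.000017 × 10000) = 0.843665
R(F) = exp(−0.0000020 × 10000) = 0.980199
R(G) = exp(−0.0000030 × 10000) = 0.970446
Series (B and C): 0.910283 × 0.939883 = 0.855560
Parallel (A and [0.855560]): 1 − (1 − 0.959829)(1 − 0.855560) = 0.994198
Parallel (D and E): 1 − (1 − 0.748264)(1 − 0.843665) = 0.960645
Series ([0.960645] and F): 0.960645 × 0.980199 = 0.941623
Parallel ([0.941623] and G): 1 − (1 − 0.941623)(1 − 0.970446) = 0.998275
Series ([0.994198] and [0.998275]): 0.994198 × 0.998275 = 0.9925

0.9925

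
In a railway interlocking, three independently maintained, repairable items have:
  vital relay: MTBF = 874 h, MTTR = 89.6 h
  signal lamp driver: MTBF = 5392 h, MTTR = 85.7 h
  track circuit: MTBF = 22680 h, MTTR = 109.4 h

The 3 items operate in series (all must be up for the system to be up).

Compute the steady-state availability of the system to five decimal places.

A(vital relay) = MTBF/(MTBF+MTTR) = 874/(874+89.6) = 0.907015
A(signal lamp driver) = MTBF/(MTBF+MTTR) = 5392/(5392+85.7) = 0.984355
A(track circuit) = MTBF/(MTBF+MTTR) = 22680/(22680+109.4) = 0.995200
Series availability: 0.907015 × 0.984355 × 0.995200 = 0.88854

0.88854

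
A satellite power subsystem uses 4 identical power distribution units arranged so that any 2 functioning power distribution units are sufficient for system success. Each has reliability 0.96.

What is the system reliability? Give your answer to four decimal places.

R = Σ_{i=2}^{4} C(4,i) p^i (1−p)^{4−i} with p = 0.96
C(4,2)·0.96^2·0.04^2 = 0.008847
C(4,3)·0.96^3·0.04^1 = 0.141558
C(4,4)·0.96^4·0.04^0 = 0.849347
Sum = 0.9998

0.9998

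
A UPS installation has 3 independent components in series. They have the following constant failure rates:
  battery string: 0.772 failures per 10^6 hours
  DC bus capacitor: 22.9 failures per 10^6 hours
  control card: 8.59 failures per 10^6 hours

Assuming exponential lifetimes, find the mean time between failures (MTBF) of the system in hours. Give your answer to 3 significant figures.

31000

Series of exponential components: λ_sys = Σ λ_i
λ_sys = 0.000000772 + 0.0000229 + 0.00000859 = 3.2262e-05 /h
MTBF = 1 / λ_sys = 31000 h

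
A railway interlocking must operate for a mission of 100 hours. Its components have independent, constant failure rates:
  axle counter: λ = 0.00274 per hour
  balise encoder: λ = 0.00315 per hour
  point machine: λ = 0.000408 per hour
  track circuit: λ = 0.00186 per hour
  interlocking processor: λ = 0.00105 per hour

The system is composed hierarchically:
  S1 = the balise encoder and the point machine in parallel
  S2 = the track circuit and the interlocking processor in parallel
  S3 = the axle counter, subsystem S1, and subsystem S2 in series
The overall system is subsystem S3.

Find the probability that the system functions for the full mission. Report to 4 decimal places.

0.7394

R(axle counter) = exp(−0.00274 × 100) = 0.760332
R(balise encoder) = exp(−0.00315 × 100) = 0.729789
R(point machine) = exp(−0.000408 × 100) = 0.960021
R(track circuit) = exp(−0.00186 × 100) = 0.830274
R(interlocking processor) = exp(−0.00105 × 100) = 0.900325
Parallel (balise encoder and point machine): 1 − (1 − 0.729789)(1 − 0.960021) = 0.989197
Parallel (track circuit and interlocking processor): 1 − (1 − 0.830274)(1 − 0.900325) = 0.983083
Series (axle counter, [0.989197], and [0.983083]): 0.760332 × 0.989197 × 0.983083 = 0.7394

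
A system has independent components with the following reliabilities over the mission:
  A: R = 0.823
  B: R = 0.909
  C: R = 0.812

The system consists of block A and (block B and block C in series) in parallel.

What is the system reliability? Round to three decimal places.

Series (B and C): 0.90900 × 0.81200 = 0.73811
Parallel (A and [0.73811]): 1 − (1 − 0.82300)(1 − 0.73811) = 0.954

0.954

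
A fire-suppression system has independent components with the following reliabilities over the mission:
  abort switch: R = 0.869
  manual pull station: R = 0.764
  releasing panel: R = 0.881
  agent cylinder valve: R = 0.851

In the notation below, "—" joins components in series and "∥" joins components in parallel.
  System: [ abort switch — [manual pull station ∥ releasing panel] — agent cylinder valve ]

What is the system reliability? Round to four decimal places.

0.7188

Parallel (manual pull station and releasing panel): 1 − (1 − 0.764000)(1 − 0.881000) = 0.971916
Series (abort switch, [0.971916], and agent cylinder valve): 0.869000 × 0.971916 × 0.851000 = 0.7188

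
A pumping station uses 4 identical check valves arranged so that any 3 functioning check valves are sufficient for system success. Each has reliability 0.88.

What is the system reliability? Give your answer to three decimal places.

0.927

R = Σ_{i=3}^{4} C(4,i) p^i (1−p)^{4−i} with p = 0.88
C(4,3)·0.88^3·0.12^1 = 0.32711
C(4,4)·0.88^4·0.12^0 = 0.59970
Sum = 0.927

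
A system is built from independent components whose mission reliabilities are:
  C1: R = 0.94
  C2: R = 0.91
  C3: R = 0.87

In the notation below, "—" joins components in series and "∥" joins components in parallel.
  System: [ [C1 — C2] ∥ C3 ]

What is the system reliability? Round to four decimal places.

Series (C1 and C2): 0.940000 × 0.910000 = 0.855400
Parallel ([0.855400] and C3): 1 − (1 − 0.855400)(1 − 0.870000) = 0.9812

0.9812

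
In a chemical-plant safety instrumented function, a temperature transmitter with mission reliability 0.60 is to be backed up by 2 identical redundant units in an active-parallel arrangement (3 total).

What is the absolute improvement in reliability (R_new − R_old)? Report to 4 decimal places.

0.3360

R_before = 0.60
R_after = 1 − (1 − 0.60)^3 = 0.9360
ΔR = 0.9360 − 0.60 = 0.3360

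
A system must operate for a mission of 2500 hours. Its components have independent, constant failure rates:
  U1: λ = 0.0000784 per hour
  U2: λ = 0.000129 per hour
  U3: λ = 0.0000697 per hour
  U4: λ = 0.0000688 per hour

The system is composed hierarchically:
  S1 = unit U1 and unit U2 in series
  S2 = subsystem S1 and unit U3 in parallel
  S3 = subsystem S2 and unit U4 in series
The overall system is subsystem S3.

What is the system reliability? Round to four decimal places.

0.7875

R(U1) = exp(−0.0000784 × 2500) = 0.822012
R(U2) = exp(−0.000129 × 2500) = 0.724336
R(U3) = exp(−0.0000697 × 2500) = 0.840087
R(U4) = exp(−0.0000688 × 2500) = 0.841979
Series (U1 and U2): 0.822012 × 0.724336 = 0.595413
Parallel ([0.595413] and U3): 1 − (1 − 0.595413)(1 − 0.840087) = 0.935301
Series ([0.935301] and U4): 0.935301 × 0.841979 = 0.7875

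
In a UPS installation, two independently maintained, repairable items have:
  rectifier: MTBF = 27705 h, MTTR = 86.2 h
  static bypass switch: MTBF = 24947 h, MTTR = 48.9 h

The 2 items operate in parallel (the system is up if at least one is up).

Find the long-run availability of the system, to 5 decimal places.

0.99999

A(rectifier) = MTBF/(MTBF+MTTR) = 27705/(27705+86.2) = 0.996898
A(static bypass switch) = MTBF/(MTBF+MTTR) = 24947/(24947+48.9) = 0.998044
Parallel availability: 1 − (1 − 0.996898)(1 − 0.998044) = 0.99999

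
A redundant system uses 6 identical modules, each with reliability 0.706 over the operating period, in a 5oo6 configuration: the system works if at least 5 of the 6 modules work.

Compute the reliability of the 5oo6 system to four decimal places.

R = Σ_{i=5}^{6} C(6,i) p^i (1−p)^{6−i} with p = 0.706
C(6,5)·0.706^5·0.294^1 = 0.309401
C(6,6)·0.706^6·0.294^0 = 0.123831
Sum = 0.4332

0.4332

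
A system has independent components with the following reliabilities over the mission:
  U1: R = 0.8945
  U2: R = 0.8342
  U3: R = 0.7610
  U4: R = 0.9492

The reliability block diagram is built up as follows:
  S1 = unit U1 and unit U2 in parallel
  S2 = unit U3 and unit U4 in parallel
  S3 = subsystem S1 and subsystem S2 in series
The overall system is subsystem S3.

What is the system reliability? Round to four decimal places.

Parallel (U1 and U2): 1 − (1 − 0.894500)(1 − 0.834200) = 0.982508
Parallel (U3 and U4): 1 − (1 − 0.761000)(1 − 0.949200) = 0.987859
Series ([0.982508] and [0.987859]): 0.982508 × 0.987859 = 0.9706

0.9706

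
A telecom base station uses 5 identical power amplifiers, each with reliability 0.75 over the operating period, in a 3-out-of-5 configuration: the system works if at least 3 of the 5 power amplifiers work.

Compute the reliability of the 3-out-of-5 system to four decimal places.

0.8965

R = Σ_{i=3}^{5} C(5,i) p^i (1−p)^{5−i} with p = 0.75
C(5,3)·0.75^3·0.25^2 = 0.263672
C(5,4)·0.75^4·0.25^1 = 0.395508
C(5,5)·0.75^5·0.25^0 = 0.237305
Sum = 0.8965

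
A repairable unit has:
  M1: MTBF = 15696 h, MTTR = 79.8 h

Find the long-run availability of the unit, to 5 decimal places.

0.99494

A(M1) = MTBF/(MTBF+MTTR) = 15696/(15696+79.8) = 0.99494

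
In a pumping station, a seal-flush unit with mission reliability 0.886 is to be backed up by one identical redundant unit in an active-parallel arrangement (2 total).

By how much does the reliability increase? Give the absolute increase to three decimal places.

R_before = 0.886
R_after = 1 − (1 − 0.886)^2 = 0.987
ΔR = 0.987 − 0.886 = 0.101

0.101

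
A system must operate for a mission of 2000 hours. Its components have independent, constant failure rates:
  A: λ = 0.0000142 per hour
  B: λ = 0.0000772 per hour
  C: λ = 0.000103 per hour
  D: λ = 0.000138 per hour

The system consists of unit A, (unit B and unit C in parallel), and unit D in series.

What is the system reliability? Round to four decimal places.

0.7179

R(A) = exp(−0.0000142 × 2000) = 0.971999
R(B) = exp(−0.0000772 × 2000) = 0.856929
R(C) = exp(−0.000103 × 2000) = 0.813833
R(D) = exp(−0.000138 × 2000) = 0.758813
Parallel (B and C): 1 − (1 − 0.856929)(1 − 0.813833) = 0.973365
Series (A, [0.973365], and D): 0.971999 × 0.973365 × 0.758813 = 0.7179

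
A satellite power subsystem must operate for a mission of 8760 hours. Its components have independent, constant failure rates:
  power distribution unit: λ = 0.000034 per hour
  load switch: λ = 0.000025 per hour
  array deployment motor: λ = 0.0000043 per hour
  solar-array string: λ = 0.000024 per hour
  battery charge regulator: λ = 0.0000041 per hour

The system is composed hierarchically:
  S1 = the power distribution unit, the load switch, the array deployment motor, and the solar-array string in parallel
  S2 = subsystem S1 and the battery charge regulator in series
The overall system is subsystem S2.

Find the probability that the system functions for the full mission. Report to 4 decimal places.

R(power distribution unit) = exp(−0.000034 × 8760) = 0.742420
R(load switch) = exp(−0.000025 × 8760) = 0.803322
R(array deployment motor) = exp(−0.0000043 × 8760) = 0.963033
R(solar-array string) = exp(−0.000024 × 8760) = 0.810390
R(battery charge regulator) = exp(−0.0000041 × 8760) = 0.964721
Parallel (power distribution unit, load switch, array deployment motor, and solar-array string): 1 − (1 − 0.742420)(1 − 0.803322)(1 − 0.963033)(1 − 0.810390) = 0.999645
Series ([0.999645] and battery charge regulator): 0.999645 × 0.964721 = 0.9644

0.9644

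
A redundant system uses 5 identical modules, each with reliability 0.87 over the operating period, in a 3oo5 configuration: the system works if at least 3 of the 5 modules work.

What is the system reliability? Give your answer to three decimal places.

R = Σ_{i=3}^{5} C(5,i) p^i (1−p)^{5−i} with p = 0.87
C(5,3)·0.87^3·0.13^2 = 0.11129
C(5,4)·0.87^4·0.13^1 = 0.37238
C(5,5)·0.87^5·0.13^0 = 0.49842
Sum = 0.982

0.982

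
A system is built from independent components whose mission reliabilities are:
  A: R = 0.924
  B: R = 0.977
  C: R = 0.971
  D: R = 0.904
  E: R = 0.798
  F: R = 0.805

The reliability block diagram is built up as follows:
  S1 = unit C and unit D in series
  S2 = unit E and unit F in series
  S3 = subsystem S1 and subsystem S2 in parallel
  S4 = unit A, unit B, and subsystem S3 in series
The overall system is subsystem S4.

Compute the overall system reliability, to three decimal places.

0.863

Series (C and D): 0.97100 × 0.90400 = 0.87778
Series (E and F): 0.79800 × 0.80500 = 0.64239
Parallel ([0.87778] and [0.64239]): 1 − (1 − 0.87778)(1 − 0.64239) = 0.95629
Series (A, B, and [0.95629]): 0.92400 × 0.97700 × 0.95629 = 0.863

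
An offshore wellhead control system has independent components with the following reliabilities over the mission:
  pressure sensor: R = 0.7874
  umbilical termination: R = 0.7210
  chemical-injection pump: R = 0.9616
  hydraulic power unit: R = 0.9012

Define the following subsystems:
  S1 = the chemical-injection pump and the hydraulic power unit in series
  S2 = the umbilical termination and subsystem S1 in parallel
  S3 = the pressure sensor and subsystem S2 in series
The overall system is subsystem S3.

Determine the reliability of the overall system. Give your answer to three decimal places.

0.758

Series (chemical-injection pump and hydraulic power unit): 0.96160 × 0.90120 = 0.86659
Parallel (umbilical termination and [0.86659]): 1 − (1 − 0.72100)(1 − 0.86659) = 0.96278
Series (pressure sensor and [0.96278]): 0.78740 × 0.96278 = 0.758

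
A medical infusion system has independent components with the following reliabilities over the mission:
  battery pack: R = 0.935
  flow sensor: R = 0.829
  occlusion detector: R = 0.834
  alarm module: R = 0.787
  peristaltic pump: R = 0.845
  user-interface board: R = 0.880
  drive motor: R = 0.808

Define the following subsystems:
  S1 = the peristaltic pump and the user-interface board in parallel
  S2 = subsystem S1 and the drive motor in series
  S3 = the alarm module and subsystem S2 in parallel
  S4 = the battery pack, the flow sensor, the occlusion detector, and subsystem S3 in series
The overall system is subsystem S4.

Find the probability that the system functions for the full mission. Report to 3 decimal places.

Parallel (peristaltic pump and user-interface board): 1 − (1 − 0.84500)(1 − 0.88000) = 0.98140
Series ([0.98140] and drive motor): 0.98140 × 0.80800 = 0.79297
Parallel (alarm module and [0.79297]): 1 − (1 − 0.78700)(1 − 0.79297) = 0.95590
Series (battery pack, flow sensor, occlusion detector, and [0.95590]): 0.93500 × 0.82900 × 0.83400 × 0.95590 = 0.618

0.618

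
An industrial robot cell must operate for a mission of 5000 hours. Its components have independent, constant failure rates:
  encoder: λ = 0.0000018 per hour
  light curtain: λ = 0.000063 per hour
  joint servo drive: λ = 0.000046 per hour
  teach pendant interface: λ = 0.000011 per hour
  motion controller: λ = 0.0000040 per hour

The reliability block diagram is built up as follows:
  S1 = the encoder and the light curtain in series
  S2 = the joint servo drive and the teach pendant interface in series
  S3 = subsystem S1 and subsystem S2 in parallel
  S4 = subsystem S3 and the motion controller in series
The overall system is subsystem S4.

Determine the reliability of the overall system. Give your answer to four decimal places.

R(encoder) = exp(−0.0000018 × 5000) = 0.991040
R(light curtain) = exp(−0.000063 × 5000) = 0.729789
R(joint servo drive) = exp(−0.000046 × 5000) = 0.794534
R(teach pendant interface) = exp(−0.000011 × 5000) = 0.946485
R(motion controller) = exp(−0.0000040 × 5000) = 0.980199
Series (encoder and light curtain): 0.991040 × 0.729789 = 0.723250
Series (joint servo drive and teach pendant interface): 0.794534 × 0.946485 = 0.752015
Parallel ([0.723250] and [0.752015]): 1 − (1 − 0.723250)(1 − 0.752015) = 0.931370
Series ([0.931370] and motion controller): 0.931370 × 0.980199 = 0.9129

0.9129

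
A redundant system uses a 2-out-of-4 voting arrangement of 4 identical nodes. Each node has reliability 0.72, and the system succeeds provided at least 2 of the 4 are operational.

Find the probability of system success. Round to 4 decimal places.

R = Σ_{i=2}^{4} C(4,i) p^i (1−p)^{4−i} with p = 0.72
C(4,2)·0.72^2·0.28^2 = 0.243855
C(4,3)·0.72^3·0.28^1 = 0.418038
C(4,4)·0.72^4·0.28^0 = 0.268739
Sum = 0.9306

0.9306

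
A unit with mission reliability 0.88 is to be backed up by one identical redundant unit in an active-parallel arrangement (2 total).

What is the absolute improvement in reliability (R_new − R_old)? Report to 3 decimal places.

R_before = 0.88
R_after = 1 − (1 − 0.88)^2 = 0.986
ΔR = 0.986 − 0.88 = 0.106

0.106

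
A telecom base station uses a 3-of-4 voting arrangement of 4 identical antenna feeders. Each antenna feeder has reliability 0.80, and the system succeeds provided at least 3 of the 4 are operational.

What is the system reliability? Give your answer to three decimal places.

0.819

R = Σ_{i=3}^{4} C(4,i) p^i (1−p)^{4−i} with p = 0.80
C(4,3)·0.80^3·0.20^1 = 0.40960
C(4,4)·0.80^4·0.20^0 = 0.40960
Sum = 0.819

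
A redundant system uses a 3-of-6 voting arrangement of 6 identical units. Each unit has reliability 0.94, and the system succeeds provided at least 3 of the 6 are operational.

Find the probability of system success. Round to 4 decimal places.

0.9998

R = Σ_{i=3}^{6} C(6,i) p^i (1−p)^{6−i} with p = 0.94
C(6,3)·0.94^3·0.06^3 = 0.003588
C(6,4)·0.94^4·0.06^2 = 0.042160
C(6,5)·0.94^5·0.06^1 = 0.264205
C(6,6)·0.94^6·0.06^0 = 0.689870
Sum = 0.9998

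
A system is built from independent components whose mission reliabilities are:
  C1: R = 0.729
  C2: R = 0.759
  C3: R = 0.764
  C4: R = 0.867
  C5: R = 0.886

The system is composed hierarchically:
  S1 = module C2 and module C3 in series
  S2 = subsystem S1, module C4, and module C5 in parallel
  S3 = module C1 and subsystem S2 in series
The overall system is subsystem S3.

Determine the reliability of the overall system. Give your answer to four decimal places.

0.7244

Series (C2 and C3): 0.759000 × 0.764000 = 0.579876
Parallel ([0.579876], C4, and C5): 1 − (1 − 0.579876)(1 − 0.867000)(1 − 0.886000) = 0.993630
Series (C1 and [0.993630]): 0.729000 × 0.993630 = 0.7244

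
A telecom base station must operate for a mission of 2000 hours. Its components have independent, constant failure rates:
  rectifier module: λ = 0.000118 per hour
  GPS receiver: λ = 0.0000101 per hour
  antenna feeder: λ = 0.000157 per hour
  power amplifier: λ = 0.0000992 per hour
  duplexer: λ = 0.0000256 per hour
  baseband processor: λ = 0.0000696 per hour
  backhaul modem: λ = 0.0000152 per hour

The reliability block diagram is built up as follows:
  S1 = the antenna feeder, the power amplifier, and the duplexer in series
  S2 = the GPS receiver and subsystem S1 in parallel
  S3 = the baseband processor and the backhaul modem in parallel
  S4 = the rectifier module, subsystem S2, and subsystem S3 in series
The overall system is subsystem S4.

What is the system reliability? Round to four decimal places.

0.7799

R(rectifier module) = exp(−0.000118 × 2000) = 0.789781
R(GPS receiver) = exp(−0.0000101 × 2000) = 0.980003
R(antenna feeder) = exp(−0.000157 × 2000) = 0.730519
R(power amplifier) = exp(−0.0000992 × 2000) = 0.820042
R(duplexer) = exp(−0.0000256 × 2000) = 0.950089
R(baseband processor) = exp(−0.0000696 × 2000) = 0.870054
R(backhaul modem) = exp(−0.0000152 × 2000) = 0.970057
Series (antenna feeder, power amplifier, and duplexer): 0.730519 × 0.820042 × 0.950089 = 0.569157
Parallel (GPS receiver and [0.569157]): 1 − (1 − 0.980003)(1 − 0.569157) = 0.991384
Parallel (baseband processor and backhaul modem): 1 − (1 − 0.870054)(1 − 0.970057) = 0.996109
Series (rectifier module, [0.991384], and [0.996109]): 0.789781 × 0.991384 × 0.996109 = 0.7799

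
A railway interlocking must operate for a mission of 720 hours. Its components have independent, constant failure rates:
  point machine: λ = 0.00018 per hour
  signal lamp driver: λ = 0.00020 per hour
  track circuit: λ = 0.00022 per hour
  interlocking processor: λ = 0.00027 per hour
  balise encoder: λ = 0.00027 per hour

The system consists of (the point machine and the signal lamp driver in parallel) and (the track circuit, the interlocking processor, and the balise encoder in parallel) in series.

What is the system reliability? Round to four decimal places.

R(point machine) = exp(−0.00018 × 720) = 0.878447
R(signal lamp driver) = exp(−0.00020 × 720) = 0.865888
R(track circuit) = exp(−0.00022 × 720) = 0.853508
R(interlocking processor) = exp(−0.00027 × 720) = 0.823329
R(balise encoder) = exp(−0.00027 × 720) = 0.823329
Parallel (point machine and signal lamp driver): 1 − (1 − 0.878447)(1 − 0.865888) = 0.983698
Parallel (track circuit, interlocking processor, and balise encoder): 1 − (1 − 0.853508)(1 − 0.823329)(1 − 0.823329) = 0.995428
Series ([0.983698] and [0.995428]): 0.983698 × 0.995428 = 0.9792

0.9792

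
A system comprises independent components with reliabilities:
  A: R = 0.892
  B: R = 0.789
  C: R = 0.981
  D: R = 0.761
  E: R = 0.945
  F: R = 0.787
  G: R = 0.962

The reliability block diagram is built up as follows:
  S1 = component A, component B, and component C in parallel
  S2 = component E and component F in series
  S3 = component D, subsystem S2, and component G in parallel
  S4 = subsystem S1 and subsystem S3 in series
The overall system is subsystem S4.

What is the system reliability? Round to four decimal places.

Parallel (A, B, and C): 1 − (1 − 0.892000)(1 − 0.789000)(1 − 0.981000) = 0.999567
Series (E and F): 0.945000 × 0.787000 = 0.743715
Parallel (D, [0.743715], and G): 1 − (1 − 0.761000)(1 − 0.743715)(1 − 0.962000) = 0.997672
Series ([0.999567] and [0.997672]): 0.999567 × 0.997672 = 0.9972

0.9972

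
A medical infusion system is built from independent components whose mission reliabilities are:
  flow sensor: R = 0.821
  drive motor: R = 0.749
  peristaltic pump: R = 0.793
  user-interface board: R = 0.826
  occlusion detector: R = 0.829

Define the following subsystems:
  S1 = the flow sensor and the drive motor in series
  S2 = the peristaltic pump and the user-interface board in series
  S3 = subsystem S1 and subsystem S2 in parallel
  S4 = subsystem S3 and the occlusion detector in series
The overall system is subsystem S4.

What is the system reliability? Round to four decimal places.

Series (flow sensor and drive motor): 0.821000 × 0.749000 = 0.614929
Series (peristaltic pump and user-interface board): 0.793000 × 0.826000 = 0.655018
Parallel ([0.614929] and [0.655018]): 1 − (1 − 0.614929)(1 − 0.655018) = 0.867157
Series ([0.867157] and occlusion detector): 0.867157 × 0.829000 = 0.7189

0.7189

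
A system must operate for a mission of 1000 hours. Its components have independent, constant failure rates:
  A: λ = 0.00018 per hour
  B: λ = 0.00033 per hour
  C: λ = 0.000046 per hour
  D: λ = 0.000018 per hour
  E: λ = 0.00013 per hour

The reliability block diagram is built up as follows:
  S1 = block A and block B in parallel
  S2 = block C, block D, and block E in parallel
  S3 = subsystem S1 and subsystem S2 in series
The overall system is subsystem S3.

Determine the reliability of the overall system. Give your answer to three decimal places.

0.954

R(A) = exp(−0.00018 × 1000) = 0.83527
R(B) = exp(−0.00033 × 1000) = 0.71892
R(C) = exp(−0.000046 × 1000) = 0.95504
R(D) = exp(−0.000018 × 1000) = 0.98216
R(E) = exp(−0.00013 × 1000) = 0.87810
Parallel (A and B): 1 − (1 − 0.83527)(1 − 0.71892) = 0.95370
Parallel (C, D, and E): 1 − (1 − 0.95504)(1 − 0.98216)(1 − 0.87810) = 0.99990
Series ([0.95370] and [0.99990]): 0.95370 × 0.99990 = 0.954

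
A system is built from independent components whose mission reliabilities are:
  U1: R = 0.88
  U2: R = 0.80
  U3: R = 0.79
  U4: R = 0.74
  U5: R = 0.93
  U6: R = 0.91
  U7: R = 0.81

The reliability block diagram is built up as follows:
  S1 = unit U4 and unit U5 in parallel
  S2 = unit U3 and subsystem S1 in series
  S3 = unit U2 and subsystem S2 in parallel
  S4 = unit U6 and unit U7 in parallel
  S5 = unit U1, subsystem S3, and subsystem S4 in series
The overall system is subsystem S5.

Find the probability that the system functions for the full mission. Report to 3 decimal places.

Parallel (U4 and U5): 1 − (1 − 0.74000)(1 − 0.93000) = 0.98180
Series (U3 and [0.98180]): 0.79000 × 0.98180 = 0.77562
Parallel (U2 and [0.77562]): 1 − (1 − 0.80000)(1 − 0.77562) = 0.95512
Parallel (U6 and U7): 1 − (1 − 0.91000)(1 − 0.81000) = 0.98290
Series (U1, [0.95512], and [0.98290]): 0.88000 × 0.95512 × 0.98290 = 0.826

0.826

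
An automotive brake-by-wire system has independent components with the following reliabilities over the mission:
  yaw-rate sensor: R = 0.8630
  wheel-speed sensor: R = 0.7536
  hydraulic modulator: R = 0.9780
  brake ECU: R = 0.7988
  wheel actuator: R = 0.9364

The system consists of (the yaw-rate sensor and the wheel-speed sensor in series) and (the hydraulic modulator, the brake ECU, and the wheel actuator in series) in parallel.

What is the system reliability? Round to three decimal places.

Series (yaw-rate sensor and wheel-speed sensor): 0.86300 × 0.75360 = 0.65036
Series (hydraulic modulator, brake ECU, and wheel actuator): 0.97800 × 0.79880 × 0.93640 = 0.73154
Parallel ([0.65036] and [0.73154]): 1 − (1 − 0.65036)(1 − 0.73154) = 0.906

0.906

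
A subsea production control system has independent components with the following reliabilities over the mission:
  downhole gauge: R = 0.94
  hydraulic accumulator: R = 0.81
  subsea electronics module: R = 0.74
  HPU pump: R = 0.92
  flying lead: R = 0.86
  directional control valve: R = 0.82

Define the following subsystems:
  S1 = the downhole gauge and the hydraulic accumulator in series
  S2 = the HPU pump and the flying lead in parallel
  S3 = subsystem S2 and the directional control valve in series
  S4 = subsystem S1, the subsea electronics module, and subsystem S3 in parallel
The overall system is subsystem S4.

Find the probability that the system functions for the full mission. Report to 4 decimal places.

0.9883

Series (downhole gauge and hydraulic accumulator): 0.940000 × 0.810000 = 0.761400
Parallel (HPU pump and flying lead): 1 − (1 − 0.920000)(1 − 0.860000) = 0.988800
Series ([0.988800] and directional control valve): 0.988800 × 0.820000 = 0.810816
Parallel ([0.761400], subsea electronics module, and [0.810816]): 1 − (1 − 0.761400)(1 − 0.740000)(1 − 0.810816) = 0.9883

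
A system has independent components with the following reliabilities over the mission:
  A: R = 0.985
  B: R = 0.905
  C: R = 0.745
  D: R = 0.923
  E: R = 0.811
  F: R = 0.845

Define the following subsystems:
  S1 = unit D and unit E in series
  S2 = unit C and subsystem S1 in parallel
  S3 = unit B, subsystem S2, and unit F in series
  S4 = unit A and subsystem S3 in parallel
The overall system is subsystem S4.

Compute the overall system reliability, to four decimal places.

0.9957

Series (D and E): 0.923000 × 0.811000 = 0.748553
Parallel (C and [0.748553]): 1 − (1 − 0.745000)(1 − 0.748553) = 0.935881
Series (B, [0.935881], and F): 0.905000 × 0.935881 × 0.845000 = 0.715692
Parallel (A and [0.715692]): 1 − (1 − 0.985000)(1 − 0.715692) = 0.9957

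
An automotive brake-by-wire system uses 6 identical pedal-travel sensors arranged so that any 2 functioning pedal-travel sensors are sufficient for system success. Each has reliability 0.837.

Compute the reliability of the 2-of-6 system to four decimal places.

R = Σ_{i=2}^{6} C(6,i) p^i (1−p)^{6−i} with p = 0.837
C(6,2)·0.837^2·0.163^4 = 0.007418
C(6,3)·0.837^3·0.163^3 = 0.050789
C(6,4)·0.837^4·0.163^2 = 0.195600
C(6,5)·0.837^5·0.163^1 = 0.401759
C(6,6)·0.837^6·0.163^0 = 0.343837
Sum = 0.9994

0.9994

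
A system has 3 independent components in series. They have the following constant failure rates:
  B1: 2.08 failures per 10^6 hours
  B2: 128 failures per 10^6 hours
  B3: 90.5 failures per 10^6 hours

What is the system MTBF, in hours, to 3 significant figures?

4530

Series of exponential components: λ_sys = Σ λ_i
λ_sys = 0.00000208 + 0.000128 + 0.0000905 = 2.2058e-04 /h
MTBF = 1 / λ_sys = 4530 h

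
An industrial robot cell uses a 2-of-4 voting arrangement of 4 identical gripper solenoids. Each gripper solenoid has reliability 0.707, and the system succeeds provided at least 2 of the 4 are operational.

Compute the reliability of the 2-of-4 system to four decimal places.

0.9215

R = Σ_{i=2}^{4} C(4,i) p^i (1−p)^{4−i} with p = 0.707
C(4,2)·0.707^2·0.293^2 = 0.257469
C(4,3)·0.707^3·0.293^1 = 0.414177
C(4,4)·0.707^4·0.293^0 = 0.249849
Sum = 0.9215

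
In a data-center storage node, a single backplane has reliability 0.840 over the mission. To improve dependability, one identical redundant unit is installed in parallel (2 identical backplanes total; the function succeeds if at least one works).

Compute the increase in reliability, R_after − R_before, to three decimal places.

0.134

R_before = 0.840
R_after = 1 − (1 − 0.840)^2 = 0.974
ΔR = 0.974 − 0.840 = 0.134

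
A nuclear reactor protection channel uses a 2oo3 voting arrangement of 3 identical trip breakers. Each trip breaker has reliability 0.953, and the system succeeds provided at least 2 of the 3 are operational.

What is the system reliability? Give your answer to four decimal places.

R = Σ_{i=2}^{3} C(3,i) p^i (1−p)^{3−i} with p = 0.953
C(3,2)·0.953^2·0.047^1 = 0.128057
C(3,3)·0.953^3·0.047^0 = 0.865523
Sum = 0.9936

0.9936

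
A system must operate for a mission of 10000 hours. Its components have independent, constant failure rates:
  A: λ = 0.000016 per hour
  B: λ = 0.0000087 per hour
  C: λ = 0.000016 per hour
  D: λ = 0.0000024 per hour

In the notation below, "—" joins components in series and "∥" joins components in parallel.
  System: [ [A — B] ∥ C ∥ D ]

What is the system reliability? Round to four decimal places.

R(A) = exp(−0.000016 × 10000) = 0.852144
R(B) = exp(−0.0000087 × 10000) = 0.916677
R(C) = exp(−0.000016 × 10000) = 0.852144
R(D) = exp(−0.0000024 × 10000) = 0.976286
Series (A and B): 0.852144 × 0.916677 = 0.781141
Parallel ([0.781141], C, and D): 1 − (1 − 0.781141)(1 − 0.852144)(1 − 0.976286) = 0.9992

0.9992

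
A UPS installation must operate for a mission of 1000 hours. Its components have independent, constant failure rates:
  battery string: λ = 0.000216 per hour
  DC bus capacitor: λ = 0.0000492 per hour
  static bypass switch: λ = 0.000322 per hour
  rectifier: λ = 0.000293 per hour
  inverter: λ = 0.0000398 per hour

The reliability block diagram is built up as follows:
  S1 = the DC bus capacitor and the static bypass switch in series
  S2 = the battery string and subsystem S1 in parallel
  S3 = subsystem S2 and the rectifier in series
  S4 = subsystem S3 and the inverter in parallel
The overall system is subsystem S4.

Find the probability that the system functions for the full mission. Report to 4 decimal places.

0.9883

R(battery string) = exp(−0.000216 × 1000) = 0.805735
R(DC bus capacitor) = exp(−0.0000492 × 1000) = 0.951991
R(static bypass switch) = exp(−0.000322 × 1000) = 0.724698
R(rectifier) = exp(−0.000293 × 1000) = 0.746022
R(inverter) = exp(−0.0000398 × 1000) = 0.960982
Series (DC bus capacitor and static bypass switch): 0.951991 × 0.724698 = 0.689906
Parallel (battery string and [0.689906]): 1 − (1 − 0.805735)(1 − 0.689906) = 0.939760
Series ([0.939760] and rectifier): 0.939760 × 0.746022 = 0.701082
Parallel ([0.701082] and inverter): 1 − (1 − 0.701082)(1 − 0.960982) = 0.9883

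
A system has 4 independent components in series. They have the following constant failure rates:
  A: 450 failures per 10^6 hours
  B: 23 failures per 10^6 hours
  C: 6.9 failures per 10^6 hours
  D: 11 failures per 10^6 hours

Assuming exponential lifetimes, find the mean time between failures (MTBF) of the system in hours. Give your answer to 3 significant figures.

Series of exponential components: λ_sys = Σ λ_i
λ_sys = 0.00045 + 0.000023 + 0.0000069 + 0.000011 = 4.9090e-04 /h
MTBF = 1 / λ_sys = 2040 h

2040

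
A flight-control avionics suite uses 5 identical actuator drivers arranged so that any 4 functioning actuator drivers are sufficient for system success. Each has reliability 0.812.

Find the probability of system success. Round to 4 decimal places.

0.7617

R = Σ_{i=4}^{5} C(5,i) p^i (1−p)^{5−i} with p = 0.812
C(5,4)·0.812^4·0.188^1 = 0.408650
C(5,5)·0.812^5·0.188^0 = 0.353004
Sum = 0.7617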